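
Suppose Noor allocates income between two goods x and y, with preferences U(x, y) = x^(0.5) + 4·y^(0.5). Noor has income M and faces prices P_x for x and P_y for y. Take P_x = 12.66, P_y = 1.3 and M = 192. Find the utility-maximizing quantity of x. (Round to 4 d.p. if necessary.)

Numerically y/x = 1517.40213, so x* = 192/(12.66 + 1.3·1517.40213) = 0.0967.

x* = 0.0967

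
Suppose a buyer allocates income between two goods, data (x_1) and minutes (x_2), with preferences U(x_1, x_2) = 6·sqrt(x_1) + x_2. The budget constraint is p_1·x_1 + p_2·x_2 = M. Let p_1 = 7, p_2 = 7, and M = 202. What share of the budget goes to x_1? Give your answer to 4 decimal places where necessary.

MU_x_1 = 3/√x_1, MU_x_2 = 1. Tangency: 3/√x_1 = p_1/p_2.
Solve: √x_1 = 3·p_2/p_1, so x_1*(p_1,p_2) = (3·p_2/p_1)², and x_2* = (M − p_1·x_1*)/p_2.
Plugging in: x_1* = (3·7/7)² = 9, x_2* = 19.8571.
Expenditure on x_1: 7·9 = 63; share = 0.3119.

share on x_1 = 0.3119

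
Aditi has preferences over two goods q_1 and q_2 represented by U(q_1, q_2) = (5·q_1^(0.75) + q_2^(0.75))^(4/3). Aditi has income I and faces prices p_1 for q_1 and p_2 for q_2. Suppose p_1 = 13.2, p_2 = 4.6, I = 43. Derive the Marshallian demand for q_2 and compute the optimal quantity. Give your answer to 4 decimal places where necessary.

MRS = MU_q_1/MU_q_2 = 5·(q_2/q_1)^(0.25). Set equal to p_1/p_2.
Solve for the ratio: q_2/q_1 = [(1/5)·p_1/p_2]^(4).
Substitute q_2 = (q_2/q_1)·q_1 into the budget: q_1* = I/(p_1 + p_2·(q_2/q_1)).
Numerically q_2/q_1 = 0.108489, so q_1* = 43/(13.2 + 4.6·0.108489) = 3.1389 and q_2* = 0.108489·3.1389 = 0.3405.

q_2* = 0.3405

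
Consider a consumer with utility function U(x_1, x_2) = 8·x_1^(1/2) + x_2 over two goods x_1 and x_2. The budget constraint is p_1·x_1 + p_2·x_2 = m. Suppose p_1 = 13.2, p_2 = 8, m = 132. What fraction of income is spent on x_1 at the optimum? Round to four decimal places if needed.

Plugging in: x_1* = (4·8/13.2)² = 5.877, x_2* = 6.803.
Expenditure on x_1: 13.2·5.877 = 77.5758; share = 0.5877.

share on x_1 = 0.5877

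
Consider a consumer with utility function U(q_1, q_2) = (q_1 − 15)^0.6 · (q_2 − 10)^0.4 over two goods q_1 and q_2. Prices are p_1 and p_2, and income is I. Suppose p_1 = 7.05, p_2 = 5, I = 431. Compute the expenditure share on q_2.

share on q_2 = 0.3715

Let q_1' = q_1−15, q_2' = q_2−10. MRS = (3/2)·q_2'/q_1' = p_1/p_2.
Substituting into the budget: q_1* = 15 + 0.6·(I − 15·p_1 − 10·p_2)/p_1, and q_2* = 10 + 0.4·(…)/p_2.
Discretionary income = 431 − 15·7.05 − 10·5 = 275.25; q_1* = 15 + 0.6·275.25/7.05 = 38.4255; q_2* = 10 + 0.4·275.25/5 = 32.02.
Expenditure on q_2: 5·32.02 = 160.1; share = 0.3715.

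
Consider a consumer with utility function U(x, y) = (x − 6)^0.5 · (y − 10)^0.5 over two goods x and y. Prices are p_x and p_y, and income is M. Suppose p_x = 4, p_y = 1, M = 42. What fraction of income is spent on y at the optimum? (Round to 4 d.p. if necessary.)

MRS = (y−10)/(x−6). Tangency with p_x/p_y gives y−10 = (p_x/p_y)·(x−6).
Substituting into the budget: x* = 6 + 0.5·(M − 6·p_x − 10·p_y)/p_x, and y* = 10 + 0.5·(…)/p_y.
Discretionary income = 42 − 6·4 − 10·1 = 8; x* = 6 + 0.5·8/4 = 7; y* = 10 + 0.5·8/1 = 14.
Expenditure on y: 1·14 = 14; share = 0.3333.

share on y = 0.3333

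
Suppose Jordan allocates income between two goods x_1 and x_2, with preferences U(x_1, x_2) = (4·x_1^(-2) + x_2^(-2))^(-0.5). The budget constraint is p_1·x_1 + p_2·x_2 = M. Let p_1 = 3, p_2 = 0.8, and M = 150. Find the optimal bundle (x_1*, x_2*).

MU_x_1 ∝ 4·x_1^(-3), MU_x_2 ∝ x_2^(-3), so MRS = 4·(x_2/x_1)^(3) = p_1/p_2.
Solve for the ratio: x_2/x_1 = [(1/4)·p_1/p_2]^(1/3).
Substitute x_2 = (x_2/x_1)·x_1 into the budget: x_1* = M/(p_1 + p_2·(x_2/x_1)).
Numerically x_2/x_1 = 0.978717, so x_1* = 150/(3 + 0.8·0.978717) = 39.6513 and x_2* = 0.978717·39.6513 = 38.8074.

x_1* = 39.6513, x_2* = 38.8074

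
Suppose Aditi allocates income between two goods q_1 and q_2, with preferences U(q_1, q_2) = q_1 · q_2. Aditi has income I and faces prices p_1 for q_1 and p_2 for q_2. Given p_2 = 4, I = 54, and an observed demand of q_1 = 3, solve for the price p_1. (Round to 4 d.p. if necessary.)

p_1 = 9

Tangency: MRS = q_2/q_1 = p_1/p_2.
Rearranging, p_2·q_2 = p_1·q_1. Substituting into the budget gives p_1·q_1·(1 + 1) = I.
Demand: q_1*(p_1,p_2,I) = 0.5·I/p_1 and q_2* = 0.5·I/p_2.
Set q_1* = 3 in the demand function and solve for p_1: p_1 = 9.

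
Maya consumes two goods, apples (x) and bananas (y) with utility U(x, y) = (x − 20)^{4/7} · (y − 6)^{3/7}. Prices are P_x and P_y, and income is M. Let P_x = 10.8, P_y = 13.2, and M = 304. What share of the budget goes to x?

share on x = 0.7271

Discretionary income = 304 − 20·10.8 − 6·13.2 = 8.8; x* = 20 + 4/7·8.8/10.8 = 20.4656; y* = 6 + 3/7·8.8/13.2 = 6.2857.
Expenditure on x: 10.8·20.4656 = 221.0286; share = 0.7271.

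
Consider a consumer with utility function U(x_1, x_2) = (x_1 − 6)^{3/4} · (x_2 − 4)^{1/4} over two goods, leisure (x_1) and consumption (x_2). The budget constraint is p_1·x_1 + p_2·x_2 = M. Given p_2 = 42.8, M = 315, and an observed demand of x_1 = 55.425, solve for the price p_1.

MRS = 3·(x_2−4)/(x_1−6). Tangency with p_1/p_2 gives x_2−4 = (1/3)·(p_1/p_2)·(x_1−6).
Substituting into the budget: x_1* = 6 + 0.75·(M − 6·p_1 − 4·p_2)/p_1, and x_2* = 4 + 0.25·(…)/p_2.
Set x_1* = 55.425 in the demand function and solve for p_1: p_1 = 2.

p_1 = 2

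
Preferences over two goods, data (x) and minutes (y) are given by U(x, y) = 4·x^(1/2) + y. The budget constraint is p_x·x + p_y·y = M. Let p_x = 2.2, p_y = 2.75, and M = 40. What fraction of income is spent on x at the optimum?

Plugging in: x* = (2·2.75/2.2)² = 6.25, y* = 9.5455.
Expenditure on x: 2.2·6.25 = 13.75; share = 0.3438.

share on x = 0.3438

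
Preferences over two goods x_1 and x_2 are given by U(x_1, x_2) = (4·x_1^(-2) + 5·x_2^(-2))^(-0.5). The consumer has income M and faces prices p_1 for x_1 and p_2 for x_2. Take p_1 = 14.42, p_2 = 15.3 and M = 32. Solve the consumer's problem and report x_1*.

MU_x_1 ∝ 4·x_1^(-3), MU_x_2 ∝ 5·x_2^(-3), so MRS = (4/5)·(x_2/x_1)^(3) = p_1/p_2.
Solve for the ratio: x_2/x_1 = [(5/4)·p_1/p_2]^(1/3).
With the ratio pinned down, the budget gives x_1* = M/(p_1 + p_2·(x_2/x_1)) and x_2* = (x_2/x_1)·x_1*.
Numerically x_2/x_1 = 1.056156, so x_1* = 32/(14.42 + 15.3·1.056156) = 1.0465.

x_1* = 1.0465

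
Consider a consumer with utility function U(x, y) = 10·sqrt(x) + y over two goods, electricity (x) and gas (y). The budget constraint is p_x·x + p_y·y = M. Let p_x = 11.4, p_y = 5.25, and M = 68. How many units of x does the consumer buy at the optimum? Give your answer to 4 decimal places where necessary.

Utility is quasi-linear in y; the FOC for x is 5/√x = p_x/p_y.
Thus x* = (5·p_y/p_x)² — independent of M — with the rest of income spent on y.
Plugging in: x* = (5·5.25/11.4)² = 5.3021.

x* = 5.3021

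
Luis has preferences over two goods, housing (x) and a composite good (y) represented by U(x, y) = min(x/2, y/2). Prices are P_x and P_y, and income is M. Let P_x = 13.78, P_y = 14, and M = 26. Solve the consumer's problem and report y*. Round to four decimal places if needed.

y* = 0.9359

Demand: x*(P_x,P_y,M) = 2·M/(2·P_x + 2·P_y), y* = 2·M/(2·P_x + 2·P_y).
Here 2·13.78 + 2·14 = 55.56, giving y* = 0.9359.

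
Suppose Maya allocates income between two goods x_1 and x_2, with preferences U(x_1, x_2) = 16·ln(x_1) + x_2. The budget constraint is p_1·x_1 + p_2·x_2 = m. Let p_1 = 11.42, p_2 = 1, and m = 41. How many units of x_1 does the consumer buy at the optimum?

MU_x_1 = 16/x_1, MU_x_2 = 1. Tangency: 16/x_1 = p_1/p_2.
So x_1*(p_1,p_2) = 16·p_2/p_1, independent of income; and x_2* = (m − 16·p_2)/p_2.
At the given prices: x_1* = 16·1/11.42 = 1.4011.

x_1* = 1.4011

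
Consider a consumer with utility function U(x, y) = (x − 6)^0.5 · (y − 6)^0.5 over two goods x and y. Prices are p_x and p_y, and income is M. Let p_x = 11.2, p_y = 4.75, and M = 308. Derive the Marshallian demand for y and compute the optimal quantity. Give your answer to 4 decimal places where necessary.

This is Cobb-Douglas in (x−6, y−6): tangency gives 0.5·p_y·(y−6) = 0.5·p_x·(x−6).
After buying the subsistence bundle (6, 6), a share 0.5 of the remaining income goes to x: x* = 6 + 0.5·(M − 6p_x − 6p_y)/p_x.
Discretionary income = 308 − 6·11.2 − 6·4.75 = 212.3; y* = 6 + 0.5·212.3/4.75 = 28.3474.

y* = 28.3474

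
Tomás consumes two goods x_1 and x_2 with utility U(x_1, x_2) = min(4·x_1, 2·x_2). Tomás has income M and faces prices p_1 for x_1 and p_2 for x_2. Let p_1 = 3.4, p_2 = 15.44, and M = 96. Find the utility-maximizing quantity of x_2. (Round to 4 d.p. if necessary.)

Leontief preferences: the optimum is at the kink where x_1/2 = x_2/4, i.e. x_2 = 2·x_1.
Budget: p_1·x_1 + p_2·2·x_1 = M, so (2·p_1 + 4·p_2)·x_1 = 2·M.
Demand: x_1*(p_1,p_2,M) = 2·M/(2·p_1 + 4·p_2), x_2* = 4·M/(2·p_1 + 4·p_2).
Here 2·3.4 + 4·15.44 = 68.56, giving x_2* = 5.6009.

x_2* = 5.6009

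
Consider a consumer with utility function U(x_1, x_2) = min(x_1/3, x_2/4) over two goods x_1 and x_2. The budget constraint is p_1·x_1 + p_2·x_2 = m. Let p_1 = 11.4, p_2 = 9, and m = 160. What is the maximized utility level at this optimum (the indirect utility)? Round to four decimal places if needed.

Leontief preferences: the optimum is at the kink where x_1/3 = x_2/4, i.e. x_2 = (4/3)·x_1.
Budget: p_1·x_1 + p_2·(4/3)·x_1 = m, so (3·p_1 + 4·p_2)·x_1 = 3·m.
Demand: x_1*(p_1,p_2,m) = 3·m/(3·p_1 + 4·p_2), x_2* = 4·m/(3·p_1 + 4·p_2).
Here 3·11.4 + 4·9 = 70.2, giving x_1* = 6.8376 and x_2* = 9.1168.
Utility at the optimum: U(6.8376, 9.1168) = 2.2792.

V = 2.2792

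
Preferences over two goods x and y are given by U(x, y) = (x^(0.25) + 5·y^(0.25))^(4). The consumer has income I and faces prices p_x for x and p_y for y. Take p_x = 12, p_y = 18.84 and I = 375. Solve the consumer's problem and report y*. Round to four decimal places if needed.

y* = 17.5225

With the ratio pinned down, the budget gives x* = I/(p_x + p_y·(y/x)) and y* = (y/x)·x*.
Numerically y/x = 4.685549, so x* = 375/(12 + 18.84·4.685549) = 3.7397 and y* = 4.685549·3.7397 = 17.5225.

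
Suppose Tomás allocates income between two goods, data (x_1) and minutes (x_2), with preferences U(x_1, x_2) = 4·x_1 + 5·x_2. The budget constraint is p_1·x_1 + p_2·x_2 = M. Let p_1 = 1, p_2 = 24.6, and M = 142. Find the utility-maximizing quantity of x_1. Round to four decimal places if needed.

x_1* = 142

Perfect substitutes: compare marginal utility per dollar. 4/p_1 vs 5/p_2 → 4 vs 0.2033.
x_1 gives more utility per dollar, so spend all income on x_1: x_1* = M/p_1, x_2* = 0.
Numerically: x_1* = 142, x_2* = 0.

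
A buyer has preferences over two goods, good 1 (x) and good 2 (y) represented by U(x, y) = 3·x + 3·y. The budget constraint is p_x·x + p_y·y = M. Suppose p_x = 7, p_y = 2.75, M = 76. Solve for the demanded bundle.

Perfect substitutes: compare marginal utility per dollar. 3/p_x vs 3/p_y → 0.4286 vs 1.0909.
y gives more utility per dollar, so spend all income on y: y* = M/p_y, x* = 0.
Numerically: x* = 0, y* = 27.6364.

x* = 0, y* = 27.6364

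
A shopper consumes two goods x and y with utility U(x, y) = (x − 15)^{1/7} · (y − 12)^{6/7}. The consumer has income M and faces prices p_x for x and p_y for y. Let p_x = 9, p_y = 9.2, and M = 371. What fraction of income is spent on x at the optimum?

share on x = 0.4122

Discretionary income = 371 − 15·9 − 12·9.2 = 125.6; x* = 15 + 1/7·125.6/9 = 16.9937; y* = 12 + 6/7·125.6/9.2 = 23.7019.
Expenditure on x: 9·16.9937 = 152.9429; share = 0.4122.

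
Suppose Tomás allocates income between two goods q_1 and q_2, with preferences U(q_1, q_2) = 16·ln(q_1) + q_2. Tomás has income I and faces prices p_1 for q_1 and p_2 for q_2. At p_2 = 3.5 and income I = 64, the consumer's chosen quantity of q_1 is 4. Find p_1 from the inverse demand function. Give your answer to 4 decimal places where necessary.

Set MRS = p_1/p_2: (16/q_1)/1 = p_1/p_2.
So q_1*(p_1,p_2) = 16·p_2/p_1, independent of income; and q_2* = (I − 16·p_2)/p_2.
Set q_1* = 4 in the demand function and solve for p_1: p_1 = 14.

p_1 = 14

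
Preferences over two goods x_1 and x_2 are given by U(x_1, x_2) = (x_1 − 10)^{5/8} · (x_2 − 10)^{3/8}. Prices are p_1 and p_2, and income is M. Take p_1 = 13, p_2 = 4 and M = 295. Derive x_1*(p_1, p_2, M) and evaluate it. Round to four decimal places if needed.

This is Cobb-Douglas in (x_1−10, x_2−10): tangency gives 0.625·p_2·(x_2−10) = 0.375·p_1·(x_1−10).
Substituting into the budget: x_1* = 10 + 0.625·(M − 10·p_1 − 10·p_2)/p_1, and x_2* = 10 + 0.375·(…)/p_2.
Discretionary income = 295 − 10·13 − 10·4 = 125; x_1* = 10 + 0.625·125/13 = 16.0096.

x_1* = 16.0096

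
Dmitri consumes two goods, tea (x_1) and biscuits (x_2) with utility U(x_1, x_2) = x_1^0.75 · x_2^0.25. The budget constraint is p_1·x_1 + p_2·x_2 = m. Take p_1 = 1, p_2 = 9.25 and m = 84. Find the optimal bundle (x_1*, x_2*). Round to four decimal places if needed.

x_1* = 63, x_2* = 2.2703

Demand: x_1*(p_1,p_2,m) = 0.75·m/p_1 and x_2* = 0.25·m/p_2.
At p_1=1, p_2=9.25, m=84: x_1* = 0.75·84/1 = 63, x_2* = 2.2703.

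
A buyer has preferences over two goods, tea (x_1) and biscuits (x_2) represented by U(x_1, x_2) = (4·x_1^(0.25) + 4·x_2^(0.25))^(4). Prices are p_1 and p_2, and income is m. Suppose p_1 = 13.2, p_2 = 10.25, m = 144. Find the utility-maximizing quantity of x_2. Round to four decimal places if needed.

From the CES first-order condition, (x_2/x_1)^(0.75) = p_1/p_2.
Hence x_2/x_1 = (p_1/p_2)^(1/(0.75)), i.e. raised to the 4/3 power.
With the ratio pinned down, the budget gives x_1* = m/(p_1 + p_2·(x_2/x_1)) and x_2* = (x_2/x_1)·x_1*.
Numerically x_2/x_1 = 1.401092, so x_1* = 144/(13.2 + 10.25·1.401092) = 5.2247 and x_2* = 1.401092·5.2247 = 7.3203.

x_2* = 7.3203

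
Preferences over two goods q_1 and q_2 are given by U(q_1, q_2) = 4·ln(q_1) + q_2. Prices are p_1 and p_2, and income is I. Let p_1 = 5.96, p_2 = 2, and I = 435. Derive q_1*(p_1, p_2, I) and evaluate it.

So q_1*(p_1,p_2) = 4·p_2/p_1, independent of income; and q_2* = (I − 4·p_2)/p_2.
At the given prices: q_1* = 4·2/5.96 = 1.3423.

q_1* = 1.3423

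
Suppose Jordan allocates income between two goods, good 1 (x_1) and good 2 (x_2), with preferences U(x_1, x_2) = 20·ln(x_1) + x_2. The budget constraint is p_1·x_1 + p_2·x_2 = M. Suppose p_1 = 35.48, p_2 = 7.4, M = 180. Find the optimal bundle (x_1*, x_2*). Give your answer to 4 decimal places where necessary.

So x_1*(p_1,p_2) = 20·p_2/p_1, independent of income; and x_2* = (M − 20·p_2)/p_2.
At the given prices: x_1* = 20·7.4/35.48 = 4.1714, and x_2* = 4.3243.

x_1* = 4.1714, x_2* = 4.3243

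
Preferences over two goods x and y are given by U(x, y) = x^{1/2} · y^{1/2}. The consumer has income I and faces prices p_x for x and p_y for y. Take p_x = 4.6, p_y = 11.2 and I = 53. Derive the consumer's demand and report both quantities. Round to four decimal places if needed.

Tangency: MRS = y/x = p_x/p_y.
Rearranging, p_y·y = p_x·x. Substituting into the budget gives p_x·x·(1 + 1) = I.
Demand: x*(p_x,p_y,I) = 0.5·I/p_x and y* = 0.5·I/p_y.
At p_x=4.6, p_y=11.2, I=53: x* = 0.5·53/4.6 = 5.7609, y* = 2.3661.

x* = 5.7609, y* = 2.3661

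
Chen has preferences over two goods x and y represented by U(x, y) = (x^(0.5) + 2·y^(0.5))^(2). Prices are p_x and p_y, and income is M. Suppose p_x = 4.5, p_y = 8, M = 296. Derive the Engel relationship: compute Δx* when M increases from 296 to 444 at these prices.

Δx* = 10.1197

MRS = MU_x/MU_y = (1/2)·(y/x)^(0.5). Set equal to p_x/p_y.
Hence y/x = (2·p_x/p_y)^(1/(0.5)), i.e. raised to the 2 power.
Substitute y = (y/x)·x into the budget: x* = M/(p_x + p_y·(y/x)).
Numerically y/x = 1.265625, so x* = 296/(4.5 + 8·1.265625) = 20.2393.
At M' = 444: x* = 30.359. Change: 30.359 − 20.2393 = 10.1197.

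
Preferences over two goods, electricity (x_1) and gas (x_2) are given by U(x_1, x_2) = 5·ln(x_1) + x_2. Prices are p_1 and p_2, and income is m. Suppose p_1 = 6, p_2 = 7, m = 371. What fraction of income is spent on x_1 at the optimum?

share on x_1 = 0.0943

Set MRS = p_1/p_2: (5/x_1)/1 = p_1/p_2.
So x_1*(p_1,p_2) = 5·p_2/p_1, independent of income; and x_2* = (m − 5·p_2)/p_2.
At the given prices: x_1* = 5·7/6 = 5.8333, and x_2* = 48.
Expenditure on x_1: 6·5.8333 = 35; share = 0.0943.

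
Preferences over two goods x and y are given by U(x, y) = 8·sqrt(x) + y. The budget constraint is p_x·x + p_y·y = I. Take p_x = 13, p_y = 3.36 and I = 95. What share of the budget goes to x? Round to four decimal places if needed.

Plugging in: x* = (4·3.36/13)² = 1.0688, y* = 24.1384.
Expenditure on x: 13·1.0688 = 13.8949; share = 0.1463.

share on x = 0.1463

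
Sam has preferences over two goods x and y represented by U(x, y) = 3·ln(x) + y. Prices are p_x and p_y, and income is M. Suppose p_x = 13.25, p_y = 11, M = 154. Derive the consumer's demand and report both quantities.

x* = 2.4906, y* = 11

Set MRS = p_x/p_y: (3/x)/1 = p_x/p_y.
So x*(p_x,p_y) = 3·p_y/p_x, independent of income; and y* = (M − 3·p_y)/p_y.
At the given prices: x* = 3·11/13.25 = 2.4906, and y* = 11.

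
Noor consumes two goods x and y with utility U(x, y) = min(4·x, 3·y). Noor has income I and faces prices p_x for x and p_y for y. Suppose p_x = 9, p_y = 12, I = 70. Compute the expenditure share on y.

With perfect complements, no substitution: consume in ratio x:y = 3:4.
Budget: p_x·x + p_y·(4/3)·x = I, so (3·p_x + 4·p_y)·x = 3·I.
Demand: x*(p_x,p_y,I) = 3·I/(3·p_x + 4·p_y), y* = 4·I/(3·p_x + 4·p_y).
Here 3·9 + 4·12 = 75, giving x* = 2.8 and y* = 3.7333.
Expenditure on y: 12·3.7333 = 44.8; share = 0.64.

share on y = 0.64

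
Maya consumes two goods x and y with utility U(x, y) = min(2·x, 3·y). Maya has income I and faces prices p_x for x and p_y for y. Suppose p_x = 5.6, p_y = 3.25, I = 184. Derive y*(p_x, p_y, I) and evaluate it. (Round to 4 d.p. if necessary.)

y* = 15.794

Leontief preferences: the optimum is at the kink where x/3 = y/2, i.e. y = (2/3)·x.
Budget: p_x·x + p_y·(2/3)·x = I, so (3·p_x + 2·p_y)·x = 3·I.
Demand: x*(p_x,p_y,I) = 3·I/(3·p_x + 2·p_y), y* = 2·I/(3·p_x + 2·p_y).
Here 3·5.6 + 2·3.25 = 23.3, giving y* = 15.794.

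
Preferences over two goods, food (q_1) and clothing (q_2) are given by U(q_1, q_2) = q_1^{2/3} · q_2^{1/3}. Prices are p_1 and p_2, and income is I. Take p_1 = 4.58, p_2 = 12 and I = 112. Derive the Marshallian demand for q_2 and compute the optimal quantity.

MU_q_1/MU_q_2 = (2/3·q_2)/(1/3·q_1); tangency sets this equal to p_1/p_2.
So 2/3·p_2·q_2 = 1/3·p_1·q_1; combined with the budget, a share 2/3 of income goes to q_1.
Demand: q_1*(p_1,p_2,I) = 2/3·I/p_1 and q_2* = 1/3·I/p_2.
At p_1=4.58, p_2=12, I=112: q_2* = 1/3·112/12 = 3.1111.

q_2* = 3.1111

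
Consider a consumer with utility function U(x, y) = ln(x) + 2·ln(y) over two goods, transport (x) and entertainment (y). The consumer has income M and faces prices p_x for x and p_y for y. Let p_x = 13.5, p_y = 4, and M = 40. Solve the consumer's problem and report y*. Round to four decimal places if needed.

y* = 6.6667

Tangency: MRS = (1/2)·y/x = p_x/p_y.
So p_y·y = 2·p_x·x; combined with the budget, a share 1/3 of income goes to x.
Demand: x*(p_x,p_y,M) = 1/3·M/p_x and y* = 2/3·M/p_y.
At p_x=13.5, p_y=4, M=40: y* = 2/3·40/4 = 6.6667.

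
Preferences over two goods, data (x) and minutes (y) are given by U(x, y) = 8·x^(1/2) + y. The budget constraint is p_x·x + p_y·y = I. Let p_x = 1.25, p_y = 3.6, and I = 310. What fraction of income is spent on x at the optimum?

share on x = 0.5351

Solve: √x = 4·p_y/p_x, so x*(p_x,p_y) = (4·p_y/p_x)², and y* = (I − p_x·x*)/p_y.
Plugging in: x* = (4·3.6/1.25)² = 132.7104, y* = 40.0311.
Expenditure on x: 1.25·132.7104 = 165.888; share = 0.5351.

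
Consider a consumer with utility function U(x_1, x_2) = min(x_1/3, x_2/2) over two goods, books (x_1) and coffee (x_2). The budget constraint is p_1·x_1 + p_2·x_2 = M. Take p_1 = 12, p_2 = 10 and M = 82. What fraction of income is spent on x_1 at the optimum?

Here 3·12 + 2·10 = 56, giving x_1* = 4.3929 and x_2* = 2.9286.
Expenditure on x_1: 12·4.3929 = 52.7143; share = 0.6429.

share on x_1 = 0.6429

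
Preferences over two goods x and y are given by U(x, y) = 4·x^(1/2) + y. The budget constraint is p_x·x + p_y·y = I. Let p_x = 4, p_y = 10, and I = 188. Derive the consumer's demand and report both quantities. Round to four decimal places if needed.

x* = 25, y* = 8.8

Set MRS = p_x/p_y: 2·x^(−1/2) = p_x/p_y.
Solve: √x = 2·p_y/p_x, so x*(p_x,p_y) = (2·p_y/p_x)², and y* = (I − p_x·x*)/p_y.
Plugging in: x* = (2·10/4)² = 25, y* = 8.8.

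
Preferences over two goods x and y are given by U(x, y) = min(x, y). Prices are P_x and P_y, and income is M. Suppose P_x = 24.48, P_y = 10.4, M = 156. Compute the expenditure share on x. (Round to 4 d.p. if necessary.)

Leontief preferences: the optimum is at the kink where x/1 = y/1, i.e. y = x.
Budget: P_x·x + P_y·x = M, so (P_x + P_y)·x = M.
Demand: x*(P_x,P_y,M) = M/(P_x + P_y), y* = M/(P_x + P_y).
Here 24.48 + 10.4 = 34.88, giving x* = 4.4725 and y* = 4.4725.
Expenditure on x: 24.48·4.4725 = 109.4862; share = 0.7018.

share on x = 0.7018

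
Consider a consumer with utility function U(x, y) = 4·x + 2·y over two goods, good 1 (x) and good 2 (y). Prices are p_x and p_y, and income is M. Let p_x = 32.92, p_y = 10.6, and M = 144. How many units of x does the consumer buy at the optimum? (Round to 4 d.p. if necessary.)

x* = 0

Linear utility — the consumer picks whichever good has higher MU/price: 4/32.92 = 0.1215 vs 2/10.6 = 0.1887.
y gives more utility per dollar, so spend all income on y: y* = M/p_y, x* = 0.
Numerically: x* = 0, y* = 13.5849.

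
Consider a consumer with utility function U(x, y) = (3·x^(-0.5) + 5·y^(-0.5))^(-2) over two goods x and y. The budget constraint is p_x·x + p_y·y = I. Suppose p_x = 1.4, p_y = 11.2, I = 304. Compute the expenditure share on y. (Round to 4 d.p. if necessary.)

Substitute y = (y/x)·x into the budget: x* = I/(p_x + p_y·(y/x)).
Numerically y/x = 0.35143, so x* = 304/(1.4 + 11.2·0.35143) = 56.9713 and y* = 0.35143·56.9713 = 20.0214.
Expenditure on y: 11.2·20.0214 = 224.2402; share = 0.7376.

share on y = 0.7376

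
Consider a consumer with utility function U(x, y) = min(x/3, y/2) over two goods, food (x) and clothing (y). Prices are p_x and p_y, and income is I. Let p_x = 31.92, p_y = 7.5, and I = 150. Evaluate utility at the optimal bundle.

Leontief preferences: the optimum is at the kink where x/3 = y/2, i.e. y = (2/3)·x.
Budget: p_x·x + p_y·(2/3)·x = I, so (3·p_x + 2·p_y)·x = 3·I.
Demand: x*(p_x,p_y,I) = 3·I/(3·p_x + 2·p_y), y* = 2·I/(3·p_x + 2·p_y).
Here 3·31.92 + 2·7.5 = 110.76, giving x* = 4.0628 and y* = 2.7086.
Utility at the optimum: U(4.0628, 2.7086) = 1.3543.

V = 1.3543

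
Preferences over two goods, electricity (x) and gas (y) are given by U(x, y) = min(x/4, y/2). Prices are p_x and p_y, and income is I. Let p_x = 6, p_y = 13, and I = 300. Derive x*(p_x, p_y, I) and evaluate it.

Here 4·6 + 2·13 = 50, giving x* = 24.

x* = 24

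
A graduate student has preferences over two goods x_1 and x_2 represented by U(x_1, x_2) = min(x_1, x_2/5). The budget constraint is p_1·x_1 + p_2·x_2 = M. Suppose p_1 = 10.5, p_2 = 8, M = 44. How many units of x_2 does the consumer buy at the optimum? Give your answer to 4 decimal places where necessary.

Demand: x_1*(p_1,p_2,M) = M/(p_1 + 5·p_2), x_2* = 5·M/(p_1 + 5·p_2).
Here 10.5 + 5·8 = 50.5, giving x_2* = 4.3564.

x_2* = 4.3564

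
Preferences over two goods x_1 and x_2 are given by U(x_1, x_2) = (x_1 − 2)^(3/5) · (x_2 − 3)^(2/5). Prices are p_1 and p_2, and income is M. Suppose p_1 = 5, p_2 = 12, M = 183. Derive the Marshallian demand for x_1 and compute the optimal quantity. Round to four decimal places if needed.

x_1* = 18.44

This is Cobb-Douglas in (x_1−2, x_2−3): tangency gives 0.6·p_2·(x_2−3) = 0.4·p_1·(x_1−2).
Substituting into the budget: x_1* = 2 + 0.6·(M − 2·p_1 − 3·p_2)/p_1, and x_2* = 3 + 0.4·(…)/p_2.
Discretionary income = 183 − 2·5 − 3·12 = 137; x_1* = 2 + 0.6·137/5 = 18.44.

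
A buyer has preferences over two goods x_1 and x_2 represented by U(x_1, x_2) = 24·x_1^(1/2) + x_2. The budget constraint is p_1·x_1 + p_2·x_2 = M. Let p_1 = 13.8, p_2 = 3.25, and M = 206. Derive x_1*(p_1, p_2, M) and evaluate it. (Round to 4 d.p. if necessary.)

x_1* = 7.9868

Utility is quasi-linear in x_2; the FOC for x_1 is 12/√x_1 = p_1/p_2.
Thus x_1* = (12·p_2/p_1)² — independent of M — with the rest of income spent on x_2.
Plugging in: x_1* = (12·3.25/13.8)² = 7.9868.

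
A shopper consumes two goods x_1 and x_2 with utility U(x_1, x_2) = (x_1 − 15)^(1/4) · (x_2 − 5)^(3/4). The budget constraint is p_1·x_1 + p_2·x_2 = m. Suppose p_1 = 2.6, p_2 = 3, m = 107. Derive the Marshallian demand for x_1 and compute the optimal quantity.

Let x_1' = x_1−15, x_2' = x_2−5. MRS = (1/3)·x_2'/x_1' = p_1/p_2.
After buying the subsistence bundle (15, 5), a share 0.25 of the remaining income goes to x_1: x_1* = 15 + 0.25·(m − 15p_1 − 5p_2)/p_1.
Discretionary income = 107 − 15·2.6 − 5·3 = 53; x_1* = 15 + 0.25·53/2.6 = 20.0962.

x_1* = 20.0962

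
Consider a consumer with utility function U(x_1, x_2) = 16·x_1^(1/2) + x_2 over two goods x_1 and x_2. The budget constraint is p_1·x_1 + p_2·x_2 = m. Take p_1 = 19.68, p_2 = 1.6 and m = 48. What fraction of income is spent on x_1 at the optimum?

MU_x_1 = 8/√x_1, MU_x_2 = 1. Tangency: 8/√x_1 = p_1/p_2.
Thus x_1* = (8·p_2/p_1)² — independent of m — with the rest of income spent on x_2.
Plugging in: x_1* = (8·1.6/19.68)² = 0.423, x_2* = 24.7967.
Expenditure on x_1: 19.68·0.423 = 8.3252; share = 0.1734.

share on x_1 = 0.1734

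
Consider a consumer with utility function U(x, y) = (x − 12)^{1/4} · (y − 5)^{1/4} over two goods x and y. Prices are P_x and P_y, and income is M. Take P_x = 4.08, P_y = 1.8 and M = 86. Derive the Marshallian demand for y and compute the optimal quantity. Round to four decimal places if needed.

Discretionary income = 86 − 12·4.08 − 5·1.8 = 28.04; y* = 5 + 0.5·28.04/1.8 = 12.7889.

y* = 12.7889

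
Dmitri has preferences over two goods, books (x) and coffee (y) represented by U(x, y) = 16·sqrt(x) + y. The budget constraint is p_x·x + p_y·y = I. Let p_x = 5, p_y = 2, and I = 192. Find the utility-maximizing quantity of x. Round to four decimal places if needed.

x* = 10.24

Plugging in: x* = (8·2/5)² = 10.24.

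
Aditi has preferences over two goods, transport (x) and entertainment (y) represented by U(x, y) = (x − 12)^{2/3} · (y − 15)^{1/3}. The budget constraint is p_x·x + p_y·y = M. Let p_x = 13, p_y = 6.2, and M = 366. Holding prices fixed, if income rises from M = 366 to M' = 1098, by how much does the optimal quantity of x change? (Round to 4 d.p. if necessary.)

Δx* = 37.5385

This is Cobb-Douglas in (x−12, y−15): tangency gives 2/3·p_y·(y−15) = 1/3·p_x·(x−12).
Substituting into the budget: x* = 12 + 2/3·(M − 12·p_x − 15·p_y)/p_x, and y* = 15 + 1/3·(…)/p_y.
Discretionary income = 366 − 12·13 − 15·6.2 = 117; x* = 12 + 2/3·117/13 = 18.
At M' = 1098: x* = 55.5385. Change: 55.5385 − 18 = 37.5385.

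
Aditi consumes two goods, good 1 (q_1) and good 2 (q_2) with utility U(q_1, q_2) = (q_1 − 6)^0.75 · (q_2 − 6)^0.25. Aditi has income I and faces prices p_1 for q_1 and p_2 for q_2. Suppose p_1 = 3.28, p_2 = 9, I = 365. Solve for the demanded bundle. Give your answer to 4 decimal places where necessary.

Discretionary income = 365 − 6·3.28 − 6·9 = 291.32; q_1* = 6 + 0.75·291.32/3.28 = 72.6128; q_2* = 6 + 0.25·291.32/9 = 14.0922.

q_1* = 72.6128, q_2* = 14.0922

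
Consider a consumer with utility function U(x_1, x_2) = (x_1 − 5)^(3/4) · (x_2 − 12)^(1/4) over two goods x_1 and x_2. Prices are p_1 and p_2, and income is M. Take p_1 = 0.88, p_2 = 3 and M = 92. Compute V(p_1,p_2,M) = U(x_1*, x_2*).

Let x_1' = x_1−5, x_2' = x_2−12. MRS = 3·x_2'/x_1' = p_1/p_2.
After buying the subsistence bundle (5, 12), a share 0.75 of the remaining income goes to x_1: x_1* = 5 + 0.75·(M − 5p_1 − 12p_2)/p_1.
Discretionary income = 92 − 5·0.88 − 12·3 = 51.6; x_1* = 5 + 0.75·51.6/0.88 = 48.9773; x_2* = 12 + 0.25·51.6/3 = 16.3.
Utility at the optimum: U(48.9773, 16.3) = 24.5917.

V = 24.5917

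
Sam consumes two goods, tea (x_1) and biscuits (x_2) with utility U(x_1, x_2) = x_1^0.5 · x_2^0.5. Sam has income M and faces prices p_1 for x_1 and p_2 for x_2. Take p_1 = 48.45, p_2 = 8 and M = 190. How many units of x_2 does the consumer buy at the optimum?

x_2* = 11.875

MU_x_1/MU_x_2 = (0.5·x_2)/(0.5·x_1); tangency sets this equal to p_1/p_2.
So 0.5·p_2·x_2 = 0.5·p_1·x_1; combined with the budget, a share 0.5 of income goes to x_1.
Demand: x_1*(p_1,p_2,M) = 0.5·M/p_1 and x_2* = 0.5·M/p_2.
At p_1=48.45, p_2=8, M=190: x_2* = 0.5·190/8 = 11.875.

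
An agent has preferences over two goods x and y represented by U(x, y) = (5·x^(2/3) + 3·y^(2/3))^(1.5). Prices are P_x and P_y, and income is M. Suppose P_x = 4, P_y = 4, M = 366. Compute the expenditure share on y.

From the CES first-order condition, (5/3)·(y/x)^(1/3) = P_x/P_y.
Hence y/x = ((3/5)·P_x/P_y)^(1/(1/3)), i.e. raised to the 3 power.
Substitute y = (y/x)·x into the budget: x* = M/(P_x + P_y·(y/x)).
Numerically y/x = 0.216, so x* = 366/(4 + 4·0.216) = 75.2467 and y* = 0.216·75.2467 = 16.2533.
Expenditure on y: 4·16.2533 = 65.0132; share = 0.1776.

share on y = 0.1776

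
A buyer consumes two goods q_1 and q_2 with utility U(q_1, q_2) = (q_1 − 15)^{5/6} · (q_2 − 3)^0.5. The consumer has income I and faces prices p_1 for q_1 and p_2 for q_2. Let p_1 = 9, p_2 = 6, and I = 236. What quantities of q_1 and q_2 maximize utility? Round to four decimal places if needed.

Let q_1' = q_1−15, q_2' = q_2−3. MRS = (5/3)·q_2'/q_1' = p_1/p_2.
Substituting into the budget: q_1* = 15 + 0.625·(I − 15·p_1 − 3·p_2)/p_1, and q_2* = 3 + 0.375·(…)/p_2.
Discretionary income = 236 − 15·9 − 3·6 = 83; q_1* = 15 + 0.625·83/9 = 20.7639; q_2* = 3 + 0.375·83/6 = 8.1875.

q_1* = 20.7639, q_2* = 8.1875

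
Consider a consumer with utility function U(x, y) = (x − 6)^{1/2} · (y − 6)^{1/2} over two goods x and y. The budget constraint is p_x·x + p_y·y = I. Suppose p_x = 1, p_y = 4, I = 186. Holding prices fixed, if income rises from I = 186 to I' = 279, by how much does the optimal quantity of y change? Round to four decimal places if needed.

Δy* = 11.625

After buying the subsistence bundle (6, 6), a share 0.5 of the remaining income goes to x: x* = 6 + 0.5·(I − 6p_x − 6p_y)/p_x.
Discretionary income = 186 − 6·1 − 6·4 = 156; y* = 6 + 0.5·156/4 = 25.5.
At I' = 279: y* = 37.125. Change: 37.125 − 25.5 = 11.625.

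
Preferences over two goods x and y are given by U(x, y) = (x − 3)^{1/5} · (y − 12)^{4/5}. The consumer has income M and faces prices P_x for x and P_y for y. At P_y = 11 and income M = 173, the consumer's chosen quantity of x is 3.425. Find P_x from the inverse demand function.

P_x = 8

This is Cobb-Douglas in (x−3, y−12): tangency gives 0.2·P_y·(y−12) = 0.8·P_x·(x−3).
Substituting into the budget: x* = 3 + 0.2·(M − 3·P_x − 12·P_y)/P_x, and y* = 12 + 0.8·(…)/P_y.
Set x* = 3.425 in the demand function and solve for P_x: P_x = 8.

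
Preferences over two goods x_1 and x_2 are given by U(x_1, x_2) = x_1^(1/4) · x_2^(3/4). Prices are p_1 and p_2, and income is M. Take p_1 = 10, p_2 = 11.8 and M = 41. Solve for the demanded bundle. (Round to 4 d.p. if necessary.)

x_1* = 1.025, x_2* = 2.6059

MU_x_1/MU_x_2 = (0.25·x_2)/(0.75·x_1); tangency sets this equal to p_1/p_2.
Rearranging, p_2·x_2 = 3·p_1·x_1. Substituting into the budget gives p_1·x_1·(1 + 3) = M.
Demand: x_1*(p_1,p_2,M) = 0.25·M/p_1 and x_2* = 0.75·M/p_2.
At p_1=10, p_2=11.8, M=41: x_1* = 0.25·41/10 = 1.025, x_2* = 2.6059.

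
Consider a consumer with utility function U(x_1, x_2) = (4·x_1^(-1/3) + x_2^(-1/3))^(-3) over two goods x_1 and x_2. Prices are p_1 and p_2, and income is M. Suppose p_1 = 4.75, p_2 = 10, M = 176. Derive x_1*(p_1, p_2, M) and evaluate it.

x_1* = 25.9859

From the CES first-order condition, 4·(x_2/x_1)^(4/3) = p_1/p_2.
Solve for the ratio: x_2/x_1 = [(1/4)·p_1/p_2]^(0.75).
Substitute x_2 = (x_2/x_1)·x_1 into the budget: x_1* = M/(p_1 + p_2·(x_2/x_1)).
Numerically x_2/x_1 = 0.20229, so x_1* = 176/(4.75 + 10·0.20229) = 25.9859.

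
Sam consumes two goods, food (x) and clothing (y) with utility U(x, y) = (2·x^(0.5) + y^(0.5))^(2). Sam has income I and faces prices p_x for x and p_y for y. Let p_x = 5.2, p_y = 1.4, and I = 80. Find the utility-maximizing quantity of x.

From the CES first-order condition, 2·(y/x)^(0.5) = p_x/p_y.
Hence y/x = ((1/2)·p_x/p_y)^(1/(0.5)), i.e. raised to the 2 power.
Substitute y = (y/x)·x into the budget: x* = I/(p_x + p_y·(y/x)).
Numerically y/x = 3.44898, so x* = 80/(5.2 + 1.4·3.44898) = 7.9772.

x* = 7.9772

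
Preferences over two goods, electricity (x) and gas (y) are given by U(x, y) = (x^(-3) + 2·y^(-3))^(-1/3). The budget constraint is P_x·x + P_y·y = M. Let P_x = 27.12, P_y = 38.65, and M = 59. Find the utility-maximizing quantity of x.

x* = 0.8528

MRS = MU_x/MU_y = (1/2)·(y/x)^(4). Set equal to P_x/P_y.
Solve for the ratio: y/x = [2·P_x/P_y]^(0.25).
Substitute y = (y/x)·x into the budget: x* = M/(P_x + P_y·(y/x)).
Numerically y/x = 1.08841, so x* = 59/(27.12 + 38.65·1.08841) = 0.8528.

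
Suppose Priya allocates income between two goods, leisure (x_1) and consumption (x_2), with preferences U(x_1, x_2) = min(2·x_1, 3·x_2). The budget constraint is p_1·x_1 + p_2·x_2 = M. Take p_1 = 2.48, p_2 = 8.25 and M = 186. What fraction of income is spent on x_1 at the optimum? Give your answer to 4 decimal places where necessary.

share on x_1 = 0.3108

With perfect complements, no substitution: consume in ratio x_1:x_2 = 3:2.
Budget: p_1·x_1 + p_2·(2/3)·x_1 = M, so (3·p_1 + 2·p_2)·x_1 = 3·M.
Demand: x_1*(p_1,p_2,M) = 3·M/(3·p_1 + 2·p_2), x_2* = 2·M/(3·p_1 + 2·p_2).
Here 3·2.48 + 2·8.25 = 23.94, giving x_1* = 23.3083 and x_2* = 15.5388.
Expenditure on x_1: 2.48·23.3083 = 57.8045; share = 0.3108.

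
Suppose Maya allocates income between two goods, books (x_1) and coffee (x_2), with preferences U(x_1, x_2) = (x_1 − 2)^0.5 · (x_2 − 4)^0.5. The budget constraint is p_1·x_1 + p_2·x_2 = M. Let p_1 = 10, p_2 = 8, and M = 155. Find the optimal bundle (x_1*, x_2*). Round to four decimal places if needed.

Let x_1' = x_1−2, x_2' = x_2−4. MRS = x_2'/x_1' = p_1/p_2.
Substituting into the budget: x_1* = 2 + 0.5·(M − 2·p_1 − 4·p_2)/p_1, and x_2* = 4 + 0.5·(…)/p_2.
Discretionary income = 155 − 2·10 − 4·8 = 103; x_1* = 2 + 0.5·103/10 = 7.15; x_2* = 4 + 0.5·103/8 = 10.4375.

x_1* = 7.15, x_2* = 10.4375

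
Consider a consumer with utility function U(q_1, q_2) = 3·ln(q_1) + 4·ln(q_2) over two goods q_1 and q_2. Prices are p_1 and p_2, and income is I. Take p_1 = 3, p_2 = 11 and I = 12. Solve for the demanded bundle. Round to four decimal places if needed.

q_1* = 1.7143, q_2* = 0.6234

MU_q_1/MU_q_2 = (3·q_2)/(4·q_1); tangency sets this equal to p_1/p_2.
Rearranging, p_2·q_2 = (4/3)·p_1·q_1. Substituting into the budget gives p_1·q_1·(1 + (4/3)) = I.
Demand: q_1*(p_1,p_2,I) = 3/7·I/p_1 and q_2* = 4/7·I/p_2.
At p_1=3, p_2=11, I=12: q_1* = 3/7·12/3 = 1.7143, q_2* = 0.6234.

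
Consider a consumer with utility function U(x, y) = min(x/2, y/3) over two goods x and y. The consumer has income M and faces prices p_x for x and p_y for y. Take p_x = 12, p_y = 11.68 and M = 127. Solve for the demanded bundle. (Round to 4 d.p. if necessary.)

Here 2·12 + 3·11.68 = 59.04, giving x* = 4.3022 and y* = 6.4533.

x* = 4.3022, y* = 6.4533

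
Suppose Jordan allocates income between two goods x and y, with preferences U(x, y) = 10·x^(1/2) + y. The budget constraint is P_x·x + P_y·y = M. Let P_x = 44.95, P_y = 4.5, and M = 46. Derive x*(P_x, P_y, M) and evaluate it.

x* = 0.2506

Set MRS = P_x/P_y: 5·x^(−1/2) = P_x/P_y.
Solve: √x = 5·P_y/P_x, so x*(P_x,P_y) = (5·P_y/P_x)², and y* = (M − P_x·x*)/P_y.
Plugging in: x* = (5·4.5/44.95)² = 0.2506.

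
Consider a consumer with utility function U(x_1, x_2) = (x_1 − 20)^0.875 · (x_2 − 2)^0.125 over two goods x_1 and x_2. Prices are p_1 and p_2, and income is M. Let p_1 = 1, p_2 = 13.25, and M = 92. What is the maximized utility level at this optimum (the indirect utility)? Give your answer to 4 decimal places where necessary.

V = 22.5998

MRS = 7·(x_2−2)/(x_1−20). Tangency with p_1/p_2 gives x_2−2 = (1/7)·(p_1/p_2)·(x_1−20).
Substituting into the budget: x_1* = 20 + 0.875·(M − 20·p_1 − 2·p_2)/p_1, and x_2* = 2 + 0.125·(…)/p_2.
Discretionary income = 92 − 20·1 − 2·13.25 = 45.5; x_1* = 20 + 0.875·45.5/1 = 59.8125; x_2* = 2 + 0.125·45.5/13.25 = 2.4292.
Utility at the optimum: U(59.8125, 2.4292) = 22.5998.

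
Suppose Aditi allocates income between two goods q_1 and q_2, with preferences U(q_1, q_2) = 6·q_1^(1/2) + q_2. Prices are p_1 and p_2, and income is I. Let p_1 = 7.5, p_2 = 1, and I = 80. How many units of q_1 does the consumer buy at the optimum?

MU_q_1 = 3/√q_1, MU_q_2 = 1. Tangency: 3/√q_1 = p_1/p_2.
Thus q_1* = (3·p_2/p_1)² — independent of I — with the rest of income spent on q_2.
Plugging in: q_1* = (3·1/7.5)² = 0.16.

q_1* = 0.16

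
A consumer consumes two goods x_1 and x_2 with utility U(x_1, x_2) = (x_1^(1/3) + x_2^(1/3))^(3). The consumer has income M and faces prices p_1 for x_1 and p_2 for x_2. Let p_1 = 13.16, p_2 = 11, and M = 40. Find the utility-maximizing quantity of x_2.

From the CES first-order condition, (x_2/x_1)^(2/3) = p_1/p_2.
Hence x_2/x_1 = (p_1/p_2)^(1/(2/3)), i.e. raised to the 1.5 power.
Substitute x_2 = (x_2/x_1)·x_1 into the budget: x_1* = M/(p_1 + p_2·(x_2/x_1)).
Numerically x_2/x_1 = 1.308564, so x_1* = 40/(13.16 + 11·1.308564) = 1.4517 and x_2* = 1.308564·1.4517 = 1.8996.

x_2* = 1.8996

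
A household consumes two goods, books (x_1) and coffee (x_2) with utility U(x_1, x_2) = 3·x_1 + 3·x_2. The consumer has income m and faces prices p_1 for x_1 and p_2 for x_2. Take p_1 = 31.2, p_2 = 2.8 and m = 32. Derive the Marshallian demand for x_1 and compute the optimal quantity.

x_1* = 0

Perfect substitutes: compare marginal utility per dollar. 3/p_1 vs 3/p_2 → 0.0962 vs 1.0714.
x_2 gives more utility per dollar, so spend all income on x_2: x_2* = m/p_2, x_1* = 0.
Numerically: x_1* = 0, x_2* = 11.4286.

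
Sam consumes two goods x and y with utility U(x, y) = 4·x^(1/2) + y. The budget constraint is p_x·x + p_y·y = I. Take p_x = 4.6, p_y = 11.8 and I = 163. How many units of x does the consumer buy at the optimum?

x* = 26.3214

Set MRS = p_x/p_y: 2·x^(−1/2) = p_x/p_y.
Thus x* = (2·p_y/p_x)² — independent of I — with the rest of income spent on y.
Plugging in: x* = (2·11.8/4.6)² = 26.3214.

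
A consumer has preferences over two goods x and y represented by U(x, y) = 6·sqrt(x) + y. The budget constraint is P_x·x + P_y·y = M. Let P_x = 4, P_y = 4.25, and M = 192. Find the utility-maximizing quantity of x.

x* = 10.1602

MU_x = 3/√x, MU_y = 1. Tangency: 3/√x = P_x/P_y.
Solve: √x = 3·P_y/P_x, so x*(P_x,P_y) = (3·P_y/P_x)², and y* = (M − P_x·x*)/P_y.
Plugging in: x* = (3·4.25/4)² = 10.1602.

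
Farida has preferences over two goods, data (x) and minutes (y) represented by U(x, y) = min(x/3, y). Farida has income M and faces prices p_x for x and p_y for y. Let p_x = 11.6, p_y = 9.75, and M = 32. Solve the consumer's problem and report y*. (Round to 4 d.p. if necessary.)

With perfect complements, no substitution: consume in ratio x:y = 3:1.
Budget: p_x·x + p_y·(1/3)·x = M, so (3·p_x + p_y)·x = 3·M.
Demand: x*(p_x,p_y,M) = 3·M/(3·p_x + p_y), y* = M/(3·p_x + p_y).
Here 3·11.6 + 9.75 = 44.55, giving y* = 0.7183.

y* = 0.7183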